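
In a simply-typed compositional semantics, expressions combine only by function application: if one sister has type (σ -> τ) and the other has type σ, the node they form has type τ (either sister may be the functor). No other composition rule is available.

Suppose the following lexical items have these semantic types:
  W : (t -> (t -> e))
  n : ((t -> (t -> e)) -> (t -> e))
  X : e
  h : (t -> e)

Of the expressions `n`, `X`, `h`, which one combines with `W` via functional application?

n — combines: n : ((t -> (t -> e)) -> (t -> e)) takes W : (t -> (t -> e)) as argument, giving (t -> e).
X : e — neither side's domain matches the other.
h : (t -> e) — neither side's domain matches the other.

n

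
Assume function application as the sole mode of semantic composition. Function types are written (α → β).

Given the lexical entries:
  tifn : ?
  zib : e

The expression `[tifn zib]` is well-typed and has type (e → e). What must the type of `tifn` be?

(e → (e → e))

At [tifn zib] (required: (e → e)): zib is e, which is not a function with range (e → e); hence tifn is the functor — type (e → (e → e)).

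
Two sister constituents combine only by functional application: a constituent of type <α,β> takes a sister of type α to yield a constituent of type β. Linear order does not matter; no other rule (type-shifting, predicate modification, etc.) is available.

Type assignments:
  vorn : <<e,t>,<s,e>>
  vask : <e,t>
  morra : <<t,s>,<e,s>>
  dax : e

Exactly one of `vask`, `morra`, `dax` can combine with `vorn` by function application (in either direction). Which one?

vask — combines: vorn : <<e,t>,<s,e>> takes vask : <e,t> as argument, giving <s,e>.
morra : <<t,s>,<e,s>> — vorn needs <e,t>; morra needs <t,s>; neither fits.
dax : e — vorn needs <e,t>; dax needs nothing (atomic); neither fits.

vask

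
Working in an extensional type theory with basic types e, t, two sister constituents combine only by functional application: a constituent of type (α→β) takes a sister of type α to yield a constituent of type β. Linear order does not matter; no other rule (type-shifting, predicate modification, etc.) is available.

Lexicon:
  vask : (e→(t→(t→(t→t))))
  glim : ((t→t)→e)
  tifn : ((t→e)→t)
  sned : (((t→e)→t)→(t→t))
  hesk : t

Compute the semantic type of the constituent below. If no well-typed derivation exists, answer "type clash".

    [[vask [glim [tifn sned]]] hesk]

[tifn sned]: sned is (((t→e)→t)→(t→t)), tifn is ((t→e)→t); result (t→t).
[glim [tifn sned]]: glim is ((t→t)→e), [tifn sned] is (t→t); result e.
[vask [glim [tifn sned]]]: vask is (e→(t→(t→(t→t)))), [glim [tifn sned]] is e; result (t→(t→(t→t))).
[[vask [glim [tifn sned]]] hesk]: [vask [glim [tifn sned]]] is (t→(t→(t→t))), hesk is t; result (t→(t→t)).

(t→(t→t))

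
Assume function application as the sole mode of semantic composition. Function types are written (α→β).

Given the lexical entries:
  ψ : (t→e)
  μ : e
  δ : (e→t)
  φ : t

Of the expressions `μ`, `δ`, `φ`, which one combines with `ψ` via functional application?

φ

μ : e — does not combine with ψ.
δ : (e→t) — does not combine with ψ.
φ — combines: ψ : (t→e) takes φ : t as argument, giving e.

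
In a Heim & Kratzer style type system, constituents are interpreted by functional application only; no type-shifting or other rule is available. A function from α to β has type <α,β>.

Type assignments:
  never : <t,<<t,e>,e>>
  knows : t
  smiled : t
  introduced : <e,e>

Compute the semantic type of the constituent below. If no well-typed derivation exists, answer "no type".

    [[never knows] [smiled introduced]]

[never knows]: functor never : <t,<<t,e>,e>>, argument knows : t; result <<t,e>,e>.
[smiled introduced]: t and <e,e> cannot combine by function application — type clash.

no type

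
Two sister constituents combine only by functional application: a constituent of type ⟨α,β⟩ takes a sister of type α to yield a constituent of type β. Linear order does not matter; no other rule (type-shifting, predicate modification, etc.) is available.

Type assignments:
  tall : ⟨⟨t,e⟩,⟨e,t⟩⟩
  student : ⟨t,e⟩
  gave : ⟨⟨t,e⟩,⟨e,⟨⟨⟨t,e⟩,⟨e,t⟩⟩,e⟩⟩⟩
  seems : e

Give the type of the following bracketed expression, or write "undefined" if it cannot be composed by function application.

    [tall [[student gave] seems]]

[student gave]: functor gave : ⟨⟨t,e⟩,⟨e,⟨⟨⟨t,e⟩,⟨e,t⟩⟩,e⟩⟩⟩, argument student : ⟨t,e⟩; result ⟨e,⟨⟨⟨t,e⟩,⟨e,t⟩⟩,e⟩⟩.
[[student gave] seems]: functor [student gave] : ⟨e,⟨⟨⟨t,e⟩,⟨e,t⟩⟩,e⟩⟩, argument seems : e; result ⟨⟨⟨t,e⟩,⟨e,t⟩⟩,e⟩.
[tall [[student gave] seems]]: functor [[student gave] seems] : ⟨⟨⟨t,e⟩,⟨e,t⟩⟩,e⟩, argument tall : ⟨⟨t,e⟩,⟨e,t⟩⟩; result e.

e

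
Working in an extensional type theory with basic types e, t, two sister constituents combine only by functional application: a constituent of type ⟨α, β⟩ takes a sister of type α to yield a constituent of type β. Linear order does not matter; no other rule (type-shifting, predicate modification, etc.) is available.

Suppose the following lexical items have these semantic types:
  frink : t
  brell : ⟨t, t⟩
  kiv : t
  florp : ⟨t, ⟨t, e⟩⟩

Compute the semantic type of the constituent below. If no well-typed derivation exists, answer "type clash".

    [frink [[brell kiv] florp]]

e

[brell kiv]: brell is ⟨t, t⟩, kiv is t; result t.
[[brell kiv] florp]: florp is ⟨t, ⟨t, e⟩⟩, [brell kiv] is t; result ⟨t, e⟩.
[frink [[brell kiv] florp]]: [[brell kiv] florp] is ⟨t, e⟩, frink is t; result e.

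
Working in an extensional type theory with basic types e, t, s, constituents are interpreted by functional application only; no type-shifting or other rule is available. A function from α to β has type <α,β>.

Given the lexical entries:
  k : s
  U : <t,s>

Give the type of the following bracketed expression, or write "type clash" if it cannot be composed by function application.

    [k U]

type clash

At [k U]: neither s nor <t,s> can take the other as argument; the node is ill-typed.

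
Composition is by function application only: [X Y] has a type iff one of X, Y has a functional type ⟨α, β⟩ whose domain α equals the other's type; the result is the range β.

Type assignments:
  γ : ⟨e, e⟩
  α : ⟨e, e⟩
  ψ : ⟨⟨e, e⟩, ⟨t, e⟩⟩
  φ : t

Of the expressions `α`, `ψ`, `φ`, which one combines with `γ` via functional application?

α : ⟨e, e⟩ — γ needs e; α needs e; neither fits.
ψ — combines: ψ : ⟨⟨e, e⟩, ⟨t, e⟩⟩ takes γ : ⟨e, e⟩ as argument, giving ⟨t, e⟩.
φ : t — γ needs e; φ needs nothing (atomic); neither fits.

ψ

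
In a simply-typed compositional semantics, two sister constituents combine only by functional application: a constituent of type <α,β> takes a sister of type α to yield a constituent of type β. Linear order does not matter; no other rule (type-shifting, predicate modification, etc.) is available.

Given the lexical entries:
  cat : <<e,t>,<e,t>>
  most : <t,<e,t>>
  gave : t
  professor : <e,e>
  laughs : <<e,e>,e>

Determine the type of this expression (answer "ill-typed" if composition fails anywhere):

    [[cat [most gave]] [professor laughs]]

[most gave]: <t,<e,t>> applied to t yields <e,t>.
[cat [most gave]]: <<e,t>,<e,t>> applied to <e,t> yields <e,t>.
[professor laughs]: <<e,e>,e> applied to <e,e> yields e.
[[cat [most gave]] [professor laughs]]: <e,t> applied to e yields t.

t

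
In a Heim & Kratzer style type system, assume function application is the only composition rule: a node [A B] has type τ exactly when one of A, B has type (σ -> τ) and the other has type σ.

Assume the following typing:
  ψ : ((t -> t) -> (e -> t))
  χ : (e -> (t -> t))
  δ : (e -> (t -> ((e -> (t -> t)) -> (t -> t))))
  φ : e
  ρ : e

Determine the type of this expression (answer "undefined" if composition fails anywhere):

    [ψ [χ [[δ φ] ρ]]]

[δ φ]: δ is (e -> (t -> ((e -> (t -> t)) -> (t -> t)))), φ is e; result (t -> ((e -> (t -> t)) -> (t -> t))).
[[δ φ] ρ]: (t -> ((e -> (t -> t)) -> (t -> t))) and e cannot combine by function application — type clash.

undefined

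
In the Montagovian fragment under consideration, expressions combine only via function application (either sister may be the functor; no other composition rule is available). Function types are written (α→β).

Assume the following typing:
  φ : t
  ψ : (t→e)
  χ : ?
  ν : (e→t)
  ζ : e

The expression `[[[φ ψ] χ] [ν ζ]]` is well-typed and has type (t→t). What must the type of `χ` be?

At [[[φ ψ] χ] [ν ζ]] (required: (t→t)): [ν ζ] is t, which is not a function with range (t→t); hence [[φ ψ] χ] is the functor — type (t→(t→t)).
At [[φ ψ] χ] (required: (t→(t→t))): [φ ψ] is e, which is not a function with range (t→(t→t)); hence χ is the functor — type (e→(t→(t→t))).

(e→(t→(t→t)))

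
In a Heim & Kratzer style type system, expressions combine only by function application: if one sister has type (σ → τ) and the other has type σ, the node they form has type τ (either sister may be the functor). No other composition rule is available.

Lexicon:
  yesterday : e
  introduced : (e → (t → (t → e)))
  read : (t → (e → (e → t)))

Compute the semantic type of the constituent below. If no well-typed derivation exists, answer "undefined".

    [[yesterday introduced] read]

[yesterday introduced]: functor introduced : (e → (t → (t → e))), argument yesterday : e; result (t → (t → e)).
[[yesterday introduced] read]: (t → (t → e)) and (t → (e → (e → t))) cannot combine by function application — type clash.

undefined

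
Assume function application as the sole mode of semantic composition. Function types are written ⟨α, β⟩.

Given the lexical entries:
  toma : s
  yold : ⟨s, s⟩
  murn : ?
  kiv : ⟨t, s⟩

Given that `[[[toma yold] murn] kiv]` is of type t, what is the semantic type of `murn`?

⟨s, ⟨⟨t, s⟩, t⟩⟩

For [[[toma yold] murn] kiv] to have type t with kiv of type ⟨t, s⟩, [[toma yold] murn] must be the function: [[toma yold] murn] : ⟨⟨t, s⟩, t⟩.
For [[toma yold] murn] to have type ⟨⟨t, s⟩, t⟩ with [toma yold] of type s, murn must be the function: murn : ⟨s, ⟨⟨t, s⟩, t⟩⟩.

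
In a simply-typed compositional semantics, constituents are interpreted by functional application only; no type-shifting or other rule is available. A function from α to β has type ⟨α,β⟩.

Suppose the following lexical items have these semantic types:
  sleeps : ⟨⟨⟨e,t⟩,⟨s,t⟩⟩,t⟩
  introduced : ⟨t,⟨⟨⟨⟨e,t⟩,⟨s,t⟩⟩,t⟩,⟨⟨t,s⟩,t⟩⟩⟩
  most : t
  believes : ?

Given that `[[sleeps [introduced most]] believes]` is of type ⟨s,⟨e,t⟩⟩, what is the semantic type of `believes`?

⟨⟨⟨t,s⟩,t⟩,⟨s,⟨e,t⟩⟩⟩

At [[sleeps [introduced most]] believes] (required: ⟨s,⟨e,t⟩⟩): [sleeps [introduced most]] is ⟨⟨t,s⟩,t⟩, which is not a function with range ⟨s,⟨e,t⟩⟩; hence believes is the functor — type ⟨⟨⟨t,s⟩,t⟩,⟨s,⟨e,t⟩⟩⟩.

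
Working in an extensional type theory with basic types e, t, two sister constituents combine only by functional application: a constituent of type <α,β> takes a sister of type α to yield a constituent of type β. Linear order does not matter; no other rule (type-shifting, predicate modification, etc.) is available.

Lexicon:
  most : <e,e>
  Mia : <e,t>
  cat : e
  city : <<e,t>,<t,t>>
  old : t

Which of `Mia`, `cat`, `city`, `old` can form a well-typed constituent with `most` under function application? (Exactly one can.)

Mia : <e,t> — no; most wants e, and Mia wants e.
cat — combines: most : <e,e> takes cat : e as argument, giving e.
city : <<e,t>,<t,t>> — no; most wants e, and city wants <e,t>.
old : t — no; most wants e, and old wants nothing (atomic).

cat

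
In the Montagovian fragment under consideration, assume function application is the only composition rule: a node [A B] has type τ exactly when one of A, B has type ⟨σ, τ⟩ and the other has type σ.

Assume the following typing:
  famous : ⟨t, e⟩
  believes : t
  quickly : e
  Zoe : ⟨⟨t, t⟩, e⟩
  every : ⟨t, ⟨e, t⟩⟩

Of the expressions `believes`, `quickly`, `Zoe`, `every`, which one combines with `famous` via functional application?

believes

believes — combines: famous : ⟨t, e⟩ takes believes : t as argument, giving e.
quickly : e — does not combine with famous.
Zoe : ⟨⟨t, t⟩, e⟩ — does not combine with famous.
every : ⟨t, ⟨e, t⟩⟩ — does not combine with famous.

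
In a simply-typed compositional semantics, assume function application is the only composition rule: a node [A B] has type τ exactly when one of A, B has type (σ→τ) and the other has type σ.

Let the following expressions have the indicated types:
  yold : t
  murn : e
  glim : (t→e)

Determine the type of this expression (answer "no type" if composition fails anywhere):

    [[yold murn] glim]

no type

[yold murn]: t with e — neither is a function whose domain matches the other; composition fails here.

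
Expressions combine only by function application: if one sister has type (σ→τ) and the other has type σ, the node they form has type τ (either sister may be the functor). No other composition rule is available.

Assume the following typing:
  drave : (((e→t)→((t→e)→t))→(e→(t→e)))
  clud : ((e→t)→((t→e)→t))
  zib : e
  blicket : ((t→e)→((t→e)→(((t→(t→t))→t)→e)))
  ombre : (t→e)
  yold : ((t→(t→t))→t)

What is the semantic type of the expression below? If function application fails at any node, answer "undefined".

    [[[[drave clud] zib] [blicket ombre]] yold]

[drave clud]: functor drave : (((e→t)→((t→e)→t))→(e→(t→e))), argument clud : ((e→t)→((t→e)→t)); result (e→(t→e)).
[[drave clud] zib]: functor [drave clud] : (e→(t→e)), argument zib : e; result (t→e).
[blicket ombre]: functor blicket : ((t→e)→((t→e)→(((t→(t→t))→t)→e))), argument ombre : (t→e); result ((t→e)→(((t→(t→t))→t)→e)).
[[[drave clud] zib] [blicket ombre]]: functor [blicket ombre] : ((t→e)→(((t→(t→t))→t)→e)), argument [[drave clud] zib] : (t→e); result (((t→(t→t))→t)→e).
[[[[drave clud] zib] [blicket ombre]] yold]: functor [[[drave clud] zib] [blicket ombre]] : (((t→(t→t))→t)→e), argument yold : ((t→(t→t))→t); result e.

e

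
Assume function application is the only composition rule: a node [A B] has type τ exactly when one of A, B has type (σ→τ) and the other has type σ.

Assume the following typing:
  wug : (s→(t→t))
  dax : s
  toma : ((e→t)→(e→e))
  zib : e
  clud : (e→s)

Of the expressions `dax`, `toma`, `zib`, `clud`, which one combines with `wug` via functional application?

dax

dax — combines: wug : (s→(t→t)) takes dax : s as argument, giving (t→t).
toma : ((e→t)→(e→e)) — neither side's domain matches the other.
zib : e — neither side's domain matches the other.
clud : (e→s) — neither side's domain matches the other.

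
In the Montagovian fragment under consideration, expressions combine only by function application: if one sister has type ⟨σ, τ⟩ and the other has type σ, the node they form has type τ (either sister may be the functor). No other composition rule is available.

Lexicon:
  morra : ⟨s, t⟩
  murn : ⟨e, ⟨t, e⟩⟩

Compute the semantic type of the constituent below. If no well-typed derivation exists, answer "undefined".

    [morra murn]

[morra murn]: ⟨s, t⟩ with ⟨e, ⟨t, e⟩⟩ — neither is a function whose domain matches the other; composition fails here.

undefined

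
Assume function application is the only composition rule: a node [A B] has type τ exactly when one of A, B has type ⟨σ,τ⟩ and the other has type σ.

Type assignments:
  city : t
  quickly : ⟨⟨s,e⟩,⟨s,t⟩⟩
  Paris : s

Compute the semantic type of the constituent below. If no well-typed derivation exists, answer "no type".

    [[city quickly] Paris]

no type

At [city quickly]: neither t nor ⟨⟨s,e⟩,⟨s,t⟩⟩ can take the other as argument; the node is ill-typed.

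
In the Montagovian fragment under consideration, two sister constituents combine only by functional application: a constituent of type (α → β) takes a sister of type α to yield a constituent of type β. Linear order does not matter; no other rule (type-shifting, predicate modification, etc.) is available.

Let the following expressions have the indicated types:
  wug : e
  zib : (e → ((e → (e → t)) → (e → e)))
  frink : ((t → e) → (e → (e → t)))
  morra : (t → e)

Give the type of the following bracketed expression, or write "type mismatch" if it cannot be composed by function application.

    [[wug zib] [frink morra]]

(e → e)

[wug zib]: functor zib : (e → ((e → (e → t)) → (e → e))), argument wug : e; result ((e → (e → t)) → (e → e)).
[frink morra]: functor frink : ((t → e) → (e → (e → t))), argument morra : (t → e); result (e → (e → t)).
[[wug zib] [frink morra]]: functor [wug zib] : ((e → (e → t)) → (e → e)), argument [frink morra] : (e → (e → t)); result (e → e).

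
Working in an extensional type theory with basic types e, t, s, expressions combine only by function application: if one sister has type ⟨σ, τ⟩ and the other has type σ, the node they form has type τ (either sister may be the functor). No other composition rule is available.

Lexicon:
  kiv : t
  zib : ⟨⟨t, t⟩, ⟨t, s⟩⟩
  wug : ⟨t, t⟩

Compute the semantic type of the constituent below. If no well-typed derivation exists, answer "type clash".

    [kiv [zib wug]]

[zib wug] — zib of type ⟨⟨t, t⟩, ⟨t, s⟩⟩ combines with wug of type ⟨t, t⟩: type ⟨t, s⟩.
[kiv [zib wug]] — [zib wug] of type ⟨t, s⟩ combines with kiv of type t: type s.

s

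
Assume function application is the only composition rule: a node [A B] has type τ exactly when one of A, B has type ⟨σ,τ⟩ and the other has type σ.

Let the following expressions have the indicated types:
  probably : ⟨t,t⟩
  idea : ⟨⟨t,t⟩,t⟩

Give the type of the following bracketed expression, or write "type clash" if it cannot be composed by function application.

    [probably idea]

[probably idea] — idea of type ⟨⟨t,t⟩,t⟩ combines with probably of type ⟨t,t⟩: type t.

t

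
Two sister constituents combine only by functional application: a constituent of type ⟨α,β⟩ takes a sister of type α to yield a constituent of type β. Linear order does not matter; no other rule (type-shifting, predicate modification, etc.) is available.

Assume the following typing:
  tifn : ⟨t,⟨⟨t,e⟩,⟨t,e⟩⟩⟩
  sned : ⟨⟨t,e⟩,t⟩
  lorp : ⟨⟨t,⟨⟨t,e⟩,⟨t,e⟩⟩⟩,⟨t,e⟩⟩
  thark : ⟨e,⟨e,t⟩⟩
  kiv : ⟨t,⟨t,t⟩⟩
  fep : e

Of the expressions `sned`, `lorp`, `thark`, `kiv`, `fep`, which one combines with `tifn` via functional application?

sned : ⟨⟨t,e⟩,t⟩ — no; tifn wants t, and sned wants ⟨t,e⟩.
lorp — combines: lorp : ⟨⟨t,⟨⟨t,e⟩,⟨t,e⟩⟩⟩,⟨t,e⟩⟩ takes tifn : ⟨t,⟨⟨t,e⟩,⟨t,e⟩⟩⟩ as argument, giving ⟨t,e⟩.
thark : ⟨e,⟨e,t⟩⟩ — no; tifn wants t, and thark wants e.
kiv : ⟨t,⟨t,t⟩⟩ — no; tifn wants t, and kiv wants t.
fep : e — no; tifn wants t, and fep wants nothing (atomic).

lorp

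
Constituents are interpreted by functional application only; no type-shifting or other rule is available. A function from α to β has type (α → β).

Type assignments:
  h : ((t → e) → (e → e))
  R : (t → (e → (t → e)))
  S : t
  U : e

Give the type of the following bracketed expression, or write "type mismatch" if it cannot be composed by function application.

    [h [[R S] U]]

[R S]: functor R : (t → (e → (t → e))), argument S : t; result (e → (t → e)).
[[R S] U]: functor [R S] : (e → (t → e)), argument U : e; result (t → e).
[h [[R S] U]]: functor h : ((t → e) → (e → e)), argument [[R S] U] : (t → e); result (e → e).

(e → e)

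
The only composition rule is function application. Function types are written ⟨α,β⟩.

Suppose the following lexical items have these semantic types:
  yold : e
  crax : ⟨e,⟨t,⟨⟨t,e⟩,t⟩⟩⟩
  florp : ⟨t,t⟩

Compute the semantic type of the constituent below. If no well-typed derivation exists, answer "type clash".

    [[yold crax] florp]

type clash

[yold crax]: crax is ⟨e,⟨t,⟨⟨t,e⟩,t⟩⟩⟩, yold is e; result ⟨t,⟨⟨t,e⟩,t⟩⟩.
[[yold crax] florp]: ⟨t,⟨⟨t,e⟩,t⟩⟩ and ⟨t,t⟩ cannot combine by function application — type clash.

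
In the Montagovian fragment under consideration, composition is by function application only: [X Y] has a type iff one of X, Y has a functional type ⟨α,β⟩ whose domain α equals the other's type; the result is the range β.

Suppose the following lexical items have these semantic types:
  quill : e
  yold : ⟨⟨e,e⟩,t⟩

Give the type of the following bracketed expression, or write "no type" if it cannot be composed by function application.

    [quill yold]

[quill yold]: e and ⟨⟨e,e⟩,t⟩ cannot combine by function application — type clash.

no type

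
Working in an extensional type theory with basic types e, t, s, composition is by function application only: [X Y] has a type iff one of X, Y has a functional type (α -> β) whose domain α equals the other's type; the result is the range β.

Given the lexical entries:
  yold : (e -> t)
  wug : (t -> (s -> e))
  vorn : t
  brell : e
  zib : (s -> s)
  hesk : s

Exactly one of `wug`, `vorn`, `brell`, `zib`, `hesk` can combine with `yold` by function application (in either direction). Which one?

brell

wug : (t -> (s -> e)) — yold needs e; wug needs t; neither fits.
vorn : t — yold needs e; vorn needs nothing (atomic); neither fits.
brell — combines: yold : (e -> t) takes brell : e as argument, giving t.
zib : (s -> s) — yold needs e; zib needs s; neither fits.
hesk : s — yold needs e; hesk needs nothing (atomic); neither fits.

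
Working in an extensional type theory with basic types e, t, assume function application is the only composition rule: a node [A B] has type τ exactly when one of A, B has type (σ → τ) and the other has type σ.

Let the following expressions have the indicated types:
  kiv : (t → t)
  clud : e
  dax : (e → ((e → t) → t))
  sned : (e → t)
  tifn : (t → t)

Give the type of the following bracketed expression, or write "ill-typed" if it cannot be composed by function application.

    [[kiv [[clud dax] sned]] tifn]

t

[clud dax]: dax is (e → ((e → t) → t)), clud is e; result ((e → t) → t).
[[clud dax] sned]: [clud dax] is ((e → t) → t), sned is (e → t); result t.
[kiv [[clud dax] sned]]: kiv is (t → t), [[clud dax] sned] is t; result t.
[[kiv [[clud dax] sned]] tifn]: tifn is (t → t), [kiv [[clud dax] sned]] is t; result t.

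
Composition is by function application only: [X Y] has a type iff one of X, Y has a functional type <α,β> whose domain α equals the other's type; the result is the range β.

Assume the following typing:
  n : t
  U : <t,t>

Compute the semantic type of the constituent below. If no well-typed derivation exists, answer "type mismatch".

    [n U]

t

[n U]: <t,t> applied to t yields t.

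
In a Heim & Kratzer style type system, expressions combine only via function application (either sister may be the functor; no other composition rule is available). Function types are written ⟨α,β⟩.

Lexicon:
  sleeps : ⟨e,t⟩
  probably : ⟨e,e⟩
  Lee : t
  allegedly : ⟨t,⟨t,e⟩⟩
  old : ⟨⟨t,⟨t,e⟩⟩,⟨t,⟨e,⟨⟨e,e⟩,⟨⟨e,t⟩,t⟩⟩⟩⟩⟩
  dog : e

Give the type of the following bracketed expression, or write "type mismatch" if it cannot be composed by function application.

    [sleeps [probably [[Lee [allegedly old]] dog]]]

[allegedly old]: ⟨⟨t,⟨t,e⟩⟩,⟨t,⟨e,⟨⟨e,e⟩,⟨⟨e,t⟩,t⟩⟩⟩⟩⟩ applied to ⟨t,⟨t,e⟩⟩ yields ⟨t,⟨e,⟨⟨e,e⟩,⟨⟨e,t⟩,t⟩⟩⟩⟩.
[Lee [allegedly old]]: ⟨t,⟨e,⟨⟨e,e⟩,⟨⟨e,t⟩,t⟩⟩⟩⟩ applied to t yields ⟨e,⟨⟨e,e⟩,⟨⟨e,t⟩,t⟩⟩⟩.
[[Lee [allegedly old]] dog]: ⟨e,⟨⟨e,e⟩,⟨⟨e,t⟩,t⟩⟩⟩ applied to e yields ⟨⟨e,e⟩,⟨⟨e,t⟩,t⟩⟩.
[probably [[Lee [allegedly old]] dog]]: ⟨⟨e,e⟩,⟨⟨e,t⟩,t⟩⟩ applied to ⟨e,e⟩ yields ⟨⟨e,t⟩,t⟩.
[sleeps [probably [[Lee [allegedly old]] dog]]]: ⟨⟨e,t⟩,t⟩ applied to ⟨e,t⟩ yields t.

t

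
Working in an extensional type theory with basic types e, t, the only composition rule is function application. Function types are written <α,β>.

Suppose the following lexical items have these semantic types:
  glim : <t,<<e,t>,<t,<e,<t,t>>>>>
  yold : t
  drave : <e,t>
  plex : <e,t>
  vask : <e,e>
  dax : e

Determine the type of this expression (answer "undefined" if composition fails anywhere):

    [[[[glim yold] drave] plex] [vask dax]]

[glim yold]: glim is <t,<<e,t>,<t,<e,<t,t>>>>>, yold is t; result <<e,t>,<t,<e,<t,t>>>>.
[[glim yold] drave]: [glim yold] is <<e,t>,<t,<e,<t,t>>>>, drave is <e,t>; result <t,<e,<t,t>>>.
At [[[glim yold] drave] plex]: neither <t,<e,<t,t>>> nor <e,t> can take the other as argument; the node is ill-typed.

undefined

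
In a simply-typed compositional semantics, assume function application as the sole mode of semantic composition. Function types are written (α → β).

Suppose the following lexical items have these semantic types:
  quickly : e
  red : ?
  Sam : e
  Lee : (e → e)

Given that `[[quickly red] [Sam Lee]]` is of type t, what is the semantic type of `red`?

(e → (e → t))

[[quickly red] [Sam Lee]] must have type t. The sister [Sam Lee] has type e; that is not a function onto t, so [quickly red] must be the functor, of type (e → t).
[quickly red] must have type (e → t). The sister quickly has type e; that is not a function onto (e → t), so red must be the functor, of type (e → (e → t)).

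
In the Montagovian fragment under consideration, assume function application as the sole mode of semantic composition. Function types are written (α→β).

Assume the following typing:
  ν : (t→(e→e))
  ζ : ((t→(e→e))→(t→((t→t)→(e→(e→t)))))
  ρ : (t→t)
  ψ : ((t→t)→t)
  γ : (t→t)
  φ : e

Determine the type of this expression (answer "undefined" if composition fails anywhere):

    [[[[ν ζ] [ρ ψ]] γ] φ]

[ν ζ]: functor ζ : ((t→(e→e))→(t→((t→t)→(e→(e→t))))), argument ν : (t→(e→e)); result (t→((t→t)→(e→(e→t)))).
[ρ ψ]: functor ψ : ((t→t)→t), argument ρ : (t→t); result t.
[[ν ζ] [ρ ψ]]: functor [ν ζ] : (t→((t→t)→(e→(e→t)))), argument [ρ ψ] : t; result ((t→t)→(e→(e→t))).
[[[ν ζ] [ρ ψ]] γ]: functor [[ν ζ] [ρ ψ]] : ((t→t)→(e→(e→t))), argument γ : (t→t); result (e→(e→t)).
[[[[ν ζ] [ρ ψ]] γ] φ]: functor [[[ν ζ] [ρ ψ]] γ] : (e→(e→t)), argument φ : e; result (e→t).

(e→t)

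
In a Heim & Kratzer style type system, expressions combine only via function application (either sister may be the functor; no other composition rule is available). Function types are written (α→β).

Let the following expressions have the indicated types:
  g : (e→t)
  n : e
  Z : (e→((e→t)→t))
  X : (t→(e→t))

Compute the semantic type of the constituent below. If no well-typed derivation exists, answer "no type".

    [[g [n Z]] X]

[n Z]: Z is (e→((e→t)→t)), n is e; result ((e→t)→t).
[g [n Z]]: [n Z] is ((e→t)→t), g is (e→t); result t.
[[g [n Z]] X]: X is (t→(e→t)), [g [n Z]] is t; result (e→t).

(e→t)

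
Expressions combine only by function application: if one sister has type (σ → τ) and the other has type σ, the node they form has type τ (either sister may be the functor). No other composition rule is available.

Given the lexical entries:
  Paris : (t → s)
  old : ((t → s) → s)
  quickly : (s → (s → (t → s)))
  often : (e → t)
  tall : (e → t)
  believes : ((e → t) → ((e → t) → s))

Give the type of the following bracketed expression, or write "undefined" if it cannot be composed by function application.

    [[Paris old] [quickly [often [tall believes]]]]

[Paris old]: functor old : ((t → s) → s), argument Paris : (t → s); result s.
[tall believes]: functor believes : ((e → t) → ((e → t) → s)), argument tall : (e → t); result ((e → t) → s).
[often [tall believes]]: functor [tall believes] : ((e → t) → s), argument often : (e → t); result s.
[quickly [often [tall believes]]]: functor quickly : (s → (s → (t → s))), argument [often [tall believes]] : s; result (s → (t → s)).
[[Paris old] [quickly [often [tall believes]]]]: functor [quickly [often [tall believes]]] : (s → (t → s)), argument [Paris old] : s; result (t → s).

(t → s)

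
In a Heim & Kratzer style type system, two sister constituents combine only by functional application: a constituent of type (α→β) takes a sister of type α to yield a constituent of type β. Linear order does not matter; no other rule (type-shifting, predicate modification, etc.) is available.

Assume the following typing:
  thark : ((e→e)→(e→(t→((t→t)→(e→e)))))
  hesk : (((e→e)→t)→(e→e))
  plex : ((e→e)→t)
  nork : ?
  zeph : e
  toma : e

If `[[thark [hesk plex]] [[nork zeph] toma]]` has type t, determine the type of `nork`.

[[thark [hesk plex]] [[nork zeph] toma]] is required to be t. [thark [hesk plex]] : (e→(t→((t→t)→(e→e)))) cannot yield t as functor, so [[nork zeph] toma] : ((e→(t→((t→t)→(e→e))))→t).
[[nork zeph] toma] is required to be ((e→(t→((t→t)→(e→e))))→t). toma : e cannot yield ((e→(t→((t→t)→(e→e))))→t) as functor, so [nork zeph] : (e→((e→(t→((t→t)→(e→e))))→t)).
[nork zeph] is required to be (e→((e→(t→((t→t)→(e→e))))→t)). zeph : e cannot yield (e→((e→(t→((t→t)→(e→e))))→t)) as functor, so nork : (e→(e→((e→(t→((t→t)→(e→e))))→t))).

(e→(e→((e→(t→((t→t)→(e→e))))→t)))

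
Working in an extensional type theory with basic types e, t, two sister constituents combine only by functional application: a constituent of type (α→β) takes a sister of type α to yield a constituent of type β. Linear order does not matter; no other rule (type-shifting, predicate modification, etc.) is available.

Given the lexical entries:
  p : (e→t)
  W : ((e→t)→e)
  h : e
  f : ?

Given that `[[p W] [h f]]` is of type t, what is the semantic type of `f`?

[[p W] [h f]] must have type t. The sister [p W] has type e; that is not a function onto t, so [h f] must be the functor, of type (e→t).
[h f] must have type (e→t). The sister h has type e; that is not a function onto (e→t), so f must be the functor, of type (e→(e→t)).

(e→(e→t))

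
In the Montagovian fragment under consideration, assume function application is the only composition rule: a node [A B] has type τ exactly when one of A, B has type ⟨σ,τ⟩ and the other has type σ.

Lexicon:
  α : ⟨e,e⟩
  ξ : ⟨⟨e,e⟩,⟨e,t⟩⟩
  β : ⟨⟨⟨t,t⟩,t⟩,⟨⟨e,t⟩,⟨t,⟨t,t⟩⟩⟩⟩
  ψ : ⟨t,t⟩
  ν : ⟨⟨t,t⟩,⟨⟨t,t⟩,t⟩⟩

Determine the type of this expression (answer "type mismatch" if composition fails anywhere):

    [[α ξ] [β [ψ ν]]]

⟨t,⟨t,t⟩⟩

At [α ξ], ξ : ⟨⟨e,e⟩,⟨e,t⟩⟩ takes α : ⟨e,e⟩, giving ⟨e,t⟩.
At [ψ ν], ν : ⟨⟨t,t⟩,⟨⟨t,t⟩,t⟩⟩ takes ψ : ⟨t,t⟩, giving ⟨⟨t,t⟩,t⟩.
At [β [ψ ν]], β : ⟨⟨⟨t,t⟩,t⟩,⟨⟨e,t⟩,⟨t,⟨t,t⟩⟩⟩⟩ takes [ψ ν] : ⟨⟨t,t⟩,t⟩, giving ⟨⟨e,t⟩,⟨t,⟨t,t⟩⟩⟩.
At [[α ξ] [β [ψ ν]]], [β [ψ ν]] : ⟨⟨e,t⟩,⟨t,⟨t,t⟩⟩⟩ takes [α ξ] : ⟨e,t⟩, giving ⟨t,⟨t,t⟩⟩.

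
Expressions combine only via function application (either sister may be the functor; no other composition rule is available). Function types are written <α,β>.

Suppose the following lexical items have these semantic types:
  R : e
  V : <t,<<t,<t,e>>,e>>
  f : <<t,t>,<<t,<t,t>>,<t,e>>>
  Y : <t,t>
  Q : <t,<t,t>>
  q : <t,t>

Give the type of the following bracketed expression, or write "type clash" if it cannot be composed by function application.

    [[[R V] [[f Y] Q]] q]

[R V]: e with <t,<<t,<t,e>>,e>> — neither is a function whose domain matches the other; composition fails here.

type clash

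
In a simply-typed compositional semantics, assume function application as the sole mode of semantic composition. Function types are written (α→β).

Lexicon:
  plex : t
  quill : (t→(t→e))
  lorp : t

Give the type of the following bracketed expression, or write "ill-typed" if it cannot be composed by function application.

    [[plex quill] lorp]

At [plex quill], quill : (t→(t→e)) takes plex : t, giving (t→e).
At [[plex quill] lorp], [plex quill] : (t→e) takes lorp : t, giving e.

e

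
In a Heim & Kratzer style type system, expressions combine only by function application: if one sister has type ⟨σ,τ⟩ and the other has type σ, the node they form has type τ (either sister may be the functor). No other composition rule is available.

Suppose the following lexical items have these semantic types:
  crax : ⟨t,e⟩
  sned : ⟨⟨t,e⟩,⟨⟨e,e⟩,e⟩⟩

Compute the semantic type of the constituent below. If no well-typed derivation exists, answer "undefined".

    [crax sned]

⟨⟨e,e⟩,e⟩

[crax sned]: sned is ⟨⟨t,e⟩,⟨⟨e,e⟩,e⟩⟩, crax is ⟨t,e⟩; result ⟨⟨e,e⟩,e⟩.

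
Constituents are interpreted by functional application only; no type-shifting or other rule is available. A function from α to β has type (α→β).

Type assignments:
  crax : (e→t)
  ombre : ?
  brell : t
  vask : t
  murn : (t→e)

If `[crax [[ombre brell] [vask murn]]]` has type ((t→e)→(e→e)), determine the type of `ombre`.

[crax [[ombre brell] [vask murn]]] is required to be ((t→e)→(e→e)). crax : (e→t) cannot yield ((t→e)→(e→e)) as functor, so [[ombre brell] [vask murn]] : ((e→t)→((t→e)→(e→e))).
[[ombre brell] [vask murn]] is required to be ((e→t)→((t→e)→(e→e))). [vask murn] : e cannot yield ((e→t)→((t→e)→(e→e))) as functor, so [ombre brell] : (e→((e→t)→((t→e)→(e→e)))).
[ombre brell] is required to be (e→((e→t)→((t→e)→(e→e)))). brell : t cannot yield (e→((e→t)→((t→e)→(e→e)))) as functor, so ombre : (t→(e→((e→t)→((t→e)→(e→e))))).

(t→(e→((e→t)→((t→e)→(e→e)))))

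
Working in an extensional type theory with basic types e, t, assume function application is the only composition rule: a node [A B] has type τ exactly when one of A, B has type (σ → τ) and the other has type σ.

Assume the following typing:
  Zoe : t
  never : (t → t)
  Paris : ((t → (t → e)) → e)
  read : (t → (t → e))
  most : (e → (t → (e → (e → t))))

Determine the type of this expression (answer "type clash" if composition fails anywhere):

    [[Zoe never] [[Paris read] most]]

[Zoe never] — never of type (t → t) combines with Zoe of type t: type t.
[Paris read] — Paris of type ((t → (t → e)) → e) combines with read of type (t → (t → e)): type e.
[[Paris read] most] — most of type (e → (t → (e → (e → t)))) combines with [Paris read] of type e: type (t → (e → (e → t))).
[[Zoe never] [[Paris read] most]] — [[Paris read] most] of type (t → (e → (e → t))) combines with [Zoe never] of type t: type (e → (e → t)).

(e → (e → t))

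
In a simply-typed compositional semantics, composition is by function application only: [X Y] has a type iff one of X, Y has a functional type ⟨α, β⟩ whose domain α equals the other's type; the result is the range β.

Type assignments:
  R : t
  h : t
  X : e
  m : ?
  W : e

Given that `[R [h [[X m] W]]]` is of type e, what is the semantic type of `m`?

[R [h [[X m] W]]] is required to be e. R : t cannot yield e as functor, so [h [[X m] W]] : ⟨t, e⟩.
[h [[X m] W]] is required to be ⟨t, e⟩. h : t cannot yield ⟨t, e⟩ as functor, so [[X m] W] : ⟨t, ⟨t, e⟩⟩.
[[X m] W] is required to be ⟨t, ⟨t, e⟩⟩. W : e cannot yield ⟨t, ⟨t, e⟩⟩ as functor, so [X m] : ⟨e, ⟨t, ⟨t, e⟩⟩⟩.
[X m] is required to be ⟨e, ⟨t, ⟨t, e⟩⟩⟩. X : e cannot yield ⟨e, ⟨t, ⟨t, e⟩⟩⟩ as functor, so m : ⟨e, ⟨e, ⟨t, ⟨t, e⟩⟩⟩⟩.

⟨e, ⟨e, ⟨t, ⟨t, e⟩⟩⟩⟩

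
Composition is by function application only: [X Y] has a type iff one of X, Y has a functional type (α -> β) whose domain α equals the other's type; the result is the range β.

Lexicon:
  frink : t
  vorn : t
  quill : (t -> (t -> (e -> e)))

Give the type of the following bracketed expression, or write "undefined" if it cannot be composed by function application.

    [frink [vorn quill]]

[vorn quill]: (t -> (t -> (e -> e))) applied to t yields (t -> (e -> e)).
[frink [vorn quill]]: (t -> (e -> e)) applied to t yields (e -> e).

(e -> e)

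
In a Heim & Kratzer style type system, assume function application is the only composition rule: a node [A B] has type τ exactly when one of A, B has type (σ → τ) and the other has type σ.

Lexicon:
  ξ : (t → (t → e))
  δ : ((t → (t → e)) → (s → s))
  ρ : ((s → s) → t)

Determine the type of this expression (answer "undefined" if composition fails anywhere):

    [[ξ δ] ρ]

[ξ δ]: ((t → (t → e)) → (s → s)) applied to (t → (t → e)) yields (s → s).
[[ξ δ] ρ]: ((s → s) → t) applied to (s → s) yields t.

t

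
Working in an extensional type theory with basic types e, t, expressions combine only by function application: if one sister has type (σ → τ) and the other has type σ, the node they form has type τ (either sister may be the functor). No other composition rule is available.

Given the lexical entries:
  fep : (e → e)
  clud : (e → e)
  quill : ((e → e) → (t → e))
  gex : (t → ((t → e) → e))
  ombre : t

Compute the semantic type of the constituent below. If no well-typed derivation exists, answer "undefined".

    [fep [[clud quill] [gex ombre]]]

e

[clud quill] — quill of type ((e → e) → (t → e)) combines with clud of type (e → e): type (t → e).
[gex ombre] — gex of type (t → ((t → e) → e)) combines with ombre of type t: type ((t → e) → e).
[[clud quill] [gex ombre]] — [gex ombre] of type ((t → e) → e) combines with [clud quill] of type (t → e): type e.
[fep [[clud quill] [gex ombre]]] — fep of type (e → e) combines with [[clud quill] [gex ombre]] of type e: type e.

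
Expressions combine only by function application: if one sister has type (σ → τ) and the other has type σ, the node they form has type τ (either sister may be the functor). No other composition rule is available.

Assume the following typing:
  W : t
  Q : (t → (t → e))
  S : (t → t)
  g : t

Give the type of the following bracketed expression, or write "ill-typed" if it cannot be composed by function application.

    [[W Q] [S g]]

[W Q] — Q of type (t → (t → e)) combines with W of type t: type (t → e).
[S g] — S of type (t → t) combines with g of type t: type t.
[[W Q] [S g]] — [W Q] of type (t → e) combines with [S g] of type t: type e.

e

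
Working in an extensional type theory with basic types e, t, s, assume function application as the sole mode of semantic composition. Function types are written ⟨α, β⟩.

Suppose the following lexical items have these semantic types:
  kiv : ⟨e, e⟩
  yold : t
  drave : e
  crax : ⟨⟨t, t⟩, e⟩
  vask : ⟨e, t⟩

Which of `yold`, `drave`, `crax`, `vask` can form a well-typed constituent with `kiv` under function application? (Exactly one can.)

drave

yold : t — neither side's domain matches the other.
drave — combines: kiv : ⟨e, e⟩ takes drave : e as argument, giving e.
crax : ⟨⟨t, t⟩, e⟩ — neither side's domain matches the other.
vask : ⟨e, t⟩ — neither side's domain matches the other.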